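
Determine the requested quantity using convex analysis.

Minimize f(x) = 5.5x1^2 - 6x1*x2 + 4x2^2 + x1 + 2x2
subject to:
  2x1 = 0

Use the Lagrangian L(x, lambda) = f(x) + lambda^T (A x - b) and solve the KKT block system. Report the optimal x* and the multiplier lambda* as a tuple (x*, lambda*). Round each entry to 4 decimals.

Form the Lagrangian:
  L(x, lambda) = (1/2) x^T Q x + c^T x + lambda^T (A x - b)
Stationarity (grad_x L = 0): Q x + c + A^T lambda = 0.
Primal feasibility: A x = b.

This gives the KKT block system:
  [ Q   A^T ] [ x     ]   [-c ]
  [ A    0  ] [ lambda ] = [ b ]

Solving the linear system:
  x*      = (0, -0.25)
  lambda* = (-1.25)
  f(x*)   = -0.25

x* = (0, -0.25), lambda* = (-1.25)


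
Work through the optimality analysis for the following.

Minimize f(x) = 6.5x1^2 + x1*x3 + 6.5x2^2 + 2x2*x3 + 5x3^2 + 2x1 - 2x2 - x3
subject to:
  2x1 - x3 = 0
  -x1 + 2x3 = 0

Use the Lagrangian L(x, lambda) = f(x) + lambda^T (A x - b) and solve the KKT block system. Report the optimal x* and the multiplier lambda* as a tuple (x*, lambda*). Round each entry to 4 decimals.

Form the Lagrangian:
  L(x, lambda) = (1/2) x^T Q x + c^T x + lambda^T (A x - b)
Stationarity (grad_x L = 0): Q x + c + A^T lambda = 0.
Primal feasibility: A x = b.

This gives the KKT block system:
  [ Q   A^T ] [ x     ]   [-c ]
  [ A    0  ] [ lambda ] = [ b ]

Solving the linear system:
  x*      = (0, 0.1538, 0)
  lambda* = (-1.1026, -0.2051)
  f(x*)   = -0.1538

x* = (0, 0.1538, 0), lambda* = (-1.1026, -0.2051)


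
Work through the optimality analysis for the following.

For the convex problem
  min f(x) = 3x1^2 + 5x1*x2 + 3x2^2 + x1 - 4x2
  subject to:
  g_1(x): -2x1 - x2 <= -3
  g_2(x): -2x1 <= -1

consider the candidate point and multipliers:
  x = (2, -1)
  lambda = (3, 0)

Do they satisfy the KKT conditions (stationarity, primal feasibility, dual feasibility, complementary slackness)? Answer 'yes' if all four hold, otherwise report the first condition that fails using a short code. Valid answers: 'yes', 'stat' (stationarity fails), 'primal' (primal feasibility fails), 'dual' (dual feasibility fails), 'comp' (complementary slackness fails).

Gradient of f: grad f(x) = Q x + c = (8, 0)
Constraint values g_i(x) = a_i^T x - b_i:
  g_1((2, -1)) = 0
  g_2((2, -1)) = -3
Stationarity residual: grad f(x) + sum_i lambda_i a_i = (2, -3)
  -> stationarity FAILS
Primal feasibility (all g_i <= 0): OK
Dual feasibility (all lambda_i >= 0): OK
Complementary slackness (lambda_i * g_i(x) = 0 for all i): OK

Verdict: the first failing condition is stationarity -> stat.

stat


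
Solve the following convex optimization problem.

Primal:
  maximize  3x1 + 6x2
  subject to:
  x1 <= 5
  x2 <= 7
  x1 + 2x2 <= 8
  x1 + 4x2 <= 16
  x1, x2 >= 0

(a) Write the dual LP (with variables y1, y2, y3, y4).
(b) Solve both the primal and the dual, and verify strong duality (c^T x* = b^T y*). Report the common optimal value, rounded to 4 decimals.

The standard primal-dual pair for 'max c^T x s.t. A x <= b, x >= 0' is:
  Dual:  min b^T y  s.t.  A^T y >= c,  y >= 0.

So the dual LP is:
  minimize  5y1 + 7y2 + 8y3 + 16y4
  subject to:
    y1 + y3 + y4 >= 3
    y2 + 2y3 + 4y4 >= 6
    y1, y2, y3, y4 >= 0

Solving the primal: x* = (5, 1.5).
  primal value c^T x* = 24.
Solving the dual: y* = (0, 0, 3, 0).
  dual value b^T y* = 24.
Strong duality: c^T x* = b^T y*. Confirmed.

24


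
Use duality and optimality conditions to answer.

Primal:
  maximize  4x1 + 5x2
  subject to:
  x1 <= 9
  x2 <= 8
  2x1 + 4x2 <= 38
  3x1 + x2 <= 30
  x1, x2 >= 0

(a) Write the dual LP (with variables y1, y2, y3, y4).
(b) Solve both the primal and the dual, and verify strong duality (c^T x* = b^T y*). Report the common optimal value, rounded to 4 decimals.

The standard primal-dual pair for 'max c^T x s.t. A x <= b, x >= 0' is:
  Dual:  min b^T y  s.t.  A^T y >= c,  y >= 0.

So the dual LP is:
  minimize  9y1 + 8y2 + 38y3 + 30y4
  subject to:
    y1 + 2y3 + 3y4 >= 4
    y2 + 4y3 + y4 >= 5
    y1, y2, y3, y4 >= 0

Solving the primal: x* = (8.2, 5.4).
  primal value c^T x* = 59.8.
Solving the dual: y* = (0, 0, 1.1, 0.6).
  dual value b^T y* = 59.8.
Strong duality: c^T x* = b^T y*. Confirmed.

59.8


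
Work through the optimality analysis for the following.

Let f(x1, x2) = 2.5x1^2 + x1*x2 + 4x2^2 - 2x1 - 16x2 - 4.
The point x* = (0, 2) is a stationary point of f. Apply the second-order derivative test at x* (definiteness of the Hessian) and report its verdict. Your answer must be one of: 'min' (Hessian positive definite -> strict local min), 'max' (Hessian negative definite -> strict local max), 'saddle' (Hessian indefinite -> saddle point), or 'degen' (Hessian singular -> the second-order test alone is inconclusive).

Compute the Hessian H = grad^2 f:
  H = [[5, 1], [1, 8]]
Verify stationarity: grad f(x*) = H x* + g = (0, 0).
Eigenvalues of H: 4.6972, 8.3028.
Both eigenvalues > 0, so H is positive definite -> x* is a strict local min.

min


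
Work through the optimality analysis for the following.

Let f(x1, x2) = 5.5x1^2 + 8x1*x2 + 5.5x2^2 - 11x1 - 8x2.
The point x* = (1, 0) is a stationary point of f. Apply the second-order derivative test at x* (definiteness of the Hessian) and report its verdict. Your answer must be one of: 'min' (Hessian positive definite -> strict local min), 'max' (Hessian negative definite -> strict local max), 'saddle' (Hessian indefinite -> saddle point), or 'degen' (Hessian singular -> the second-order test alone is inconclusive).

Compute the Hessian H = grad^2 f:
  H = [[11, 8], [8, 11]]
Verify stationarity: grad f(x*) = H x* + g = (0, 0).
Eigenvalues of H: 3, 19.
Both eigenvalues > 0, so H is positive definite -> x* is a strict local min.

min


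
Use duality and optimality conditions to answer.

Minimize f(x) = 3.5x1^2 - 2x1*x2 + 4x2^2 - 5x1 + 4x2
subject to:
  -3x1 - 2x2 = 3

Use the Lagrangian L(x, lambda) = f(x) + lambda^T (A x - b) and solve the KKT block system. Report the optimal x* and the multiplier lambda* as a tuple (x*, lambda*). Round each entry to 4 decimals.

Form the Lagrangian:
  L(x, lambda) = (1/2) x^T Q x + c^T x + lambda^T (A x - b)
Stationarity (grad_x L = 0): Q x + c + A^T lambda = 0.
Primal feasibility: A x = b.

This gives the KKT block system:
  [ Q   A^T ] [ x     ]   [-c ]
  [ A    0  ] [ lambda ] = [ b ]

Solving the linear system:
  x*      = (-0.3226, -1.0161)
  lambda* = (-1.7419)
  f(x*)   = 1.3871

x* = (-0.3226, -1.0161), lambda* = (-1.7419)


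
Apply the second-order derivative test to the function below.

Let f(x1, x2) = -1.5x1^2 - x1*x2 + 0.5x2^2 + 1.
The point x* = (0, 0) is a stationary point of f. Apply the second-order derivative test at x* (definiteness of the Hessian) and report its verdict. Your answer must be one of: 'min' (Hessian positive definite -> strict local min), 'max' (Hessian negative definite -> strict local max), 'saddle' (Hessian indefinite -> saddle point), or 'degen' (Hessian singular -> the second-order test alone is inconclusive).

Compute the Hessian H = grad^2 f:
  H = [[-3, -1], [-1, 1]]
Verify stationarity: grad f(x*) = H x* + g = (0, 0).
Eigenvalues of H: -3.2361, 1.2361.
Eigenvalues have mixed signs, so H is indefinite -> x* is a saddle point.

saddle


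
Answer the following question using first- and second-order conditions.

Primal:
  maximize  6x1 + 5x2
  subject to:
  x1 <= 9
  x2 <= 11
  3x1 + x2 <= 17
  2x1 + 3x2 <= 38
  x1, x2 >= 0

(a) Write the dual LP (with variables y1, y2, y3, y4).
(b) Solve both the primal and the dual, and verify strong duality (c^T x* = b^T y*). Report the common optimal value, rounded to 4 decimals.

The standard primal-dual pair for 'max c^T x s.t. A x <= b, x >= 0' is:
  Dual:  min b^T y  s.t.  A^T y >= c,  y >= 0.

So the dual LP is:
  minimize  9y1 + 11y2 + 17y3 + 38y4
  subject to:
    y1 + 3y3 + 2y4 >= 6
    y2 + y3 + 3y4 >= 5
    y1, y2, y3, y4 >= 0

Solving the primal: x* = (2, 11).
  primal value c^T x* = 67.
Solving the dual: y* = (0, 3, 2, 0).
  dual value b^T y* = 67.
Strong duality: c^T x* = b^T y*. Confirmed.

67


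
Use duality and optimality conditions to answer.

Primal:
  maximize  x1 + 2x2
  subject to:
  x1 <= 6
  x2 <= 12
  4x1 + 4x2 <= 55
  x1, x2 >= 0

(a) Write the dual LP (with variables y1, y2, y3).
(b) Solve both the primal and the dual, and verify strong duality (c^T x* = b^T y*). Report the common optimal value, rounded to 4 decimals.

The standard primal-dual pair for 'max c^T x s.t. A x <= b, x >= 0' is:
  Dual:  min b^T y  s.t.  A^T y >= c,  y >= 0.

So the dual LP is:
  minimize  6y1 + 12y2 + 55y3
  subject to:
    y1 + 4y3 >= 1
    y2 + 4y3 >= 2
    y1, y2, y3 >= 0

Solving the primal: x* = (1.75, 12).
  primal value c^T x* = 25.75.
Solving the dual: y* = (0, 1, 0.25).
  dual value b^T y* = 25.75.
Strong duality: c^T x* = b^T y*. Confirmed.

25.75


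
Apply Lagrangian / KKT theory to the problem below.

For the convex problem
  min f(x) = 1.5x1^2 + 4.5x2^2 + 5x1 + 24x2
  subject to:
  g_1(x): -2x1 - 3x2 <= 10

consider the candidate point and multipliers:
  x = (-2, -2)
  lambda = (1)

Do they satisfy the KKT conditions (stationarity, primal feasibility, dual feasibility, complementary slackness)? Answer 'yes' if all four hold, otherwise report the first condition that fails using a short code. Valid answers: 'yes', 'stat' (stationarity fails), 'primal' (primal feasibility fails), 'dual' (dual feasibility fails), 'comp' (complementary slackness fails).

Gradient of f: grad f(x) = Q x + c = (-1, 6)
Constraint values g_i(x) = a_i^T x - b_i:
  g_1((-2, -2)) = 0
Stationarity residual: grad f(x) + sum_i lambda_i a_i = (-3, 3)
  -> stationarity FAILS
Primal feasibility (all g_i <= 0): OK
Dual feasibility (all lambda_i >= 0): OK
Complementary slackness (lambda_i * g_i(x) = 0 for all i): OK

Verdict: the first failing condition is stationarity -> stat.

stat


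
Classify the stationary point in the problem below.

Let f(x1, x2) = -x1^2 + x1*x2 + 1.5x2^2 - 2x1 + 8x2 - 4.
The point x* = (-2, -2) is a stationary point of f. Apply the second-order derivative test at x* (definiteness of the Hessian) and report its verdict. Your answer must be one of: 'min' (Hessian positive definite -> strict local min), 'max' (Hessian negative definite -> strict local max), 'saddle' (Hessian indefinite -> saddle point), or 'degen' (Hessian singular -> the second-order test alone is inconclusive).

Compute the Hessian H = grad^2 f:
  H = [[-2, 1], [1, 3]]
Verify stationarity: grad f(x*) = H x* + g = (0, 0).
Eigenvalues of H: -2.1926, 3.1926.
Eigenvalues have mixed signs, so H is indefinite -> x* is a saddle point.

saddle


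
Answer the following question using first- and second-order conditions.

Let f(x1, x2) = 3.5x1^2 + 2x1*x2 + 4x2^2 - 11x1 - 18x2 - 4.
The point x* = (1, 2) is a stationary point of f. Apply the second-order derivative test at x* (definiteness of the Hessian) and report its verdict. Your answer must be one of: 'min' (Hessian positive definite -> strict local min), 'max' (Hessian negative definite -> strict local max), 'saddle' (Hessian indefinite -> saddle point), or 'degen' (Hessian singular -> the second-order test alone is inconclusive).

Compute the Hessian H = grad^2 f:
  H = [[7, 2], [2, 8]]
Verify stationarity: grad f(x*) = H x* + g = (0, 0).
Eigenvalues of H: 5.4384, 9.5616.
Both eigenvalues > 0, so H is positive definite -> x* is a strict local min.

min


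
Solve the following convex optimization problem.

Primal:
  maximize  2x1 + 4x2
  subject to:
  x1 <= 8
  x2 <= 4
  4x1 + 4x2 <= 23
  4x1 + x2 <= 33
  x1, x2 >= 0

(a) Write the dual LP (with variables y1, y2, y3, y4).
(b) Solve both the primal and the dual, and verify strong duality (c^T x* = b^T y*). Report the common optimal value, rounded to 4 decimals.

The standard primal-dual pair for 'max c^T x s.t. A x <= b, x >= 0' is:
  Dual:  min b^T y  s.t.  A^T y >= c,  y >= 0.

So the dual LP is:
  minimize  8y1 + 4y2 + 23y3 + 33y4
  subject to:
    y1 + 4y3 + 4y4 >= 2
    y2 + 4y3 + y4 >= 4
    y1, y2, y3, y4 >= 0

Solving the primal: x* = (1.75, 4).
  primal value c^T x* = 19.5.
Solving the dual: y* = (0, 2, 0.5, 0).
  dual value b^T y* = 19.5.
Strong duality: c^T x* = b^T y*. Confirmed.

19.5


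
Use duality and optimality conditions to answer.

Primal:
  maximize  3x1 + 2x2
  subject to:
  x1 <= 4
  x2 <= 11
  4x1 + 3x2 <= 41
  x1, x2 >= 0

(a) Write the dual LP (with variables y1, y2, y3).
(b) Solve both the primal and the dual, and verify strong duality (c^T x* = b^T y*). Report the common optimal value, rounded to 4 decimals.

The standard primal-dual pair for 'max c^T x s.t. A x <= b, x >= 0' is:
  Dual:  min b^T y  s.t.  A^T y >= c,  y >= 0.

So the dual LP is:
  minimize  4y1 + 11y2 + 41y3
  subject to:
    y1 + 4y3 >= 3
    y2 + 3y3 >= 2
    y1, y2, y3 >= 0

Solving the primal: x* = (4, 8.3333).
  primal value c^T x* = 28.6667.
Solving the dual: y* = (0.3333, 0, 0.6667).
  dual value b^T y* = 28.6667.
Strong duality: c^T x* = b^T y*. Confirmed.

28.6667


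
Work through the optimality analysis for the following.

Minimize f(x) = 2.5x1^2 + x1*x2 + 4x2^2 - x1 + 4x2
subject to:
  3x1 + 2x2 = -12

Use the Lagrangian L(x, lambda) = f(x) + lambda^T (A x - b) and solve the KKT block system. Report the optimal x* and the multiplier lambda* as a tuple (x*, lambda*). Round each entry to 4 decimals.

Form the Lagrangian:
  L(x, lambda) = (1/2) x^T Q x + c^T x + lambda^T (A x - b)
Stationarity (grad_x L = 0): Q x + c + A^T lambda = 0.
Primal feasibility: A x = b.

This gives the KKT block system:
  [ Q   A^T ] [ x     ]   [-c ]
  [ A    0  ] [ lambda ] = [ b ]

Solving the linear system:
  x*      = (-2.95, -1.575)
  lambda* = (5.775)
  f(x*)   = 32.975

x* = (-2.95, -1.575), lambda* = (5.775)


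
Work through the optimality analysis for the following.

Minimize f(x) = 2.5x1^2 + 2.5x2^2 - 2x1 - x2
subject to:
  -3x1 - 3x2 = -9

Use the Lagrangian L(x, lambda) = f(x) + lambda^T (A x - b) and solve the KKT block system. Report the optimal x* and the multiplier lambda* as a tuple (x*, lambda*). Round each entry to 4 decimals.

Form the Lagrangian:
  L(x, lambda) = (1/2) x^T Q x + c^T x + lambda^T (A x - b)
Stationarity (grad_x L = 0): Q x + c + A^T lambda = 0.
Primal feasibility: A x = b.

This gives the KKT block system:
  [ Q   A^T ] [ x     ]   [-c ]
  [ A    0  ] [ lambda ] = [ b ]

Solving the linear system:
  x*      = (1.6, 1.4)
  lambda* = (2)
  f(x*)   = 6.7

x* = (1.6, 1.4), lambda* = (2)


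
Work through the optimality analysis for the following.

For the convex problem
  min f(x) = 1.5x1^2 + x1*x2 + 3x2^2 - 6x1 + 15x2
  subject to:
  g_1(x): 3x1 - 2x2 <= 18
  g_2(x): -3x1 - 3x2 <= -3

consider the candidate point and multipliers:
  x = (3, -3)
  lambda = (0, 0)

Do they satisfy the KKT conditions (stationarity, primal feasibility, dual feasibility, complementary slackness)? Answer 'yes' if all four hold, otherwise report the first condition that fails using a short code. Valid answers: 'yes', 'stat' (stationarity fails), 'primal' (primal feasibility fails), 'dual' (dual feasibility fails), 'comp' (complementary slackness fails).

Gradient of f: grad f(x) = Q x + c = (0, 0)
Constraint values g_i(x) = a_i^T x - b_i:
  g_1((3, -3)) = -3
  g_2((3, -3)) = 3
Stationarity residual: grad f(x) + sum_i lambda_i a_i = (0, 0)
  -> stationarity OK
Primal feasibility (all g_i <= 0): FAILS
Dual feasibility (all lambda_i >= 0): OK
Complementary slackness (lambda_i * g_i(x) = 0 for all i): OK

Verdict: the first failing condition is primal_feasibility -> primal.

primal


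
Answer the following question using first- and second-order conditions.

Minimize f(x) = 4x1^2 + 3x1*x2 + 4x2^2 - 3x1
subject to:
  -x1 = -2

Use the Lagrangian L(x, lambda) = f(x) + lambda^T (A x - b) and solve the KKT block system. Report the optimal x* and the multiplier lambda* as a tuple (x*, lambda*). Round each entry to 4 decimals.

Form the Lagrangian:
  L(x, lambda) = (1/2) x^T Q x + c^T x + lambda^T (A x - b)
Stationarity (grad_x L = 0): Q x + c + A^T lambda = 0.
Primal feasibility: A x = b.

This gives the KKT block system:
  [ Q   A^T ] [ x     ]   [-c ]
  [ A    0  ] [ lambda ] = [ b ]

Solving the linear system:
  x*      = (2, -0.75)
  lambda* = (10.75)
  f(x*)   = 7.75

x* = (2, -0.75), lambda* = (10.75)


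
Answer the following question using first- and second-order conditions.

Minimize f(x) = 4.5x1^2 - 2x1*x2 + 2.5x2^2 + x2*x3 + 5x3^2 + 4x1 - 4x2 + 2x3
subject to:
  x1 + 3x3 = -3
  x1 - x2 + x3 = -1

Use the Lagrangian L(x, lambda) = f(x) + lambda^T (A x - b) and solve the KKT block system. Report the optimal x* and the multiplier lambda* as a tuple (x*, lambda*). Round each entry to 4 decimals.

Form the Lagrangian:
  L(x, lambda) = (1/2) x^T Q x + c^T x + lambda^T (A x - b)
Stationarity (grad_x L = 0): Q x + c + A^T lambda = 0.
Primal feasibility: A x = b.

This gives the KKT block system:
  [ Q   A^T ] [ x     ]   [-c ]
  [ A    0  ] [ lambda ] = [ b ]

Solving the linear system:
  x*      = (-0.3614, -0.241, -0.8795)
  lambda* = (4.1325, -5.3614)
  f(x*)   = 2.3976

x* = (-0.3614, -0.241, -0.8795), lambda* = (4.1325, -5.3614)


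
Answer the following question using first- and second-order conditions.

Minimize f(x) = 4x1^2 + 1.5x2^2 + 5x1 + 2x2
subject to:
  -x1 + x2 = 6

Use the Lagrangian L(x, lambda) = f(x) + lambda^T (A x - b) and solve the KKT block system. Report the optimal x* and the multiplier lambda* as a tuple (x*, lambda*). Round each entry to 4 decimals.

Form the Lagrangian:
  L(x, lambda) = (1/2) x^T Q x + c^T x + lambda^T (A x - b)
Stationarity (grad_x L = 0): Q x + c + A^T lambda = 0.
Primal feasibility: A x = b.

This gives the KKT block system:
  [ Q   A^T ] [ x     ]   [-c ]
  [ A    0  ] [ lambda ] = [ b ]

Solving the linear system:
  x*      = (-2.2727, 3.7273)
  lambda* = (-13.1818)
  f(x*)   = 37.5909

x* = (-2.2727, 3.7273), lambda* = (-13.1818)


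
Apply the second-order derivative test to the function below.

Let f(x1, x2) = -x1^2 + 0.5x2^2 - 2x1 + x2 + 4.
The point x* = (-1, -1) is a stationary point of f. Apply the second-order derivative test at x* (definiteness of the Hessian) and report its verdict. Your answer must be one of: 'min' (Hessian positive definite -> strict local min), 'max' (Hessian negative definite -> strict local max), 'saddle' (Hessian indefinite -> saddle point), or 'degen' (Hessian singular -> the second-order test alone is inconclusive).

Compute the Hessian H = grad^2 f:
  H = [[-2, 0], [0, 1]]
Verify stationarity: grad f(x*) = H x* + g = (0, 0).
Eigenvalues of H: -2, 1.
Eigenvalues have mixed signs, so H is indefinite -> x* is a saddle point.

saddle


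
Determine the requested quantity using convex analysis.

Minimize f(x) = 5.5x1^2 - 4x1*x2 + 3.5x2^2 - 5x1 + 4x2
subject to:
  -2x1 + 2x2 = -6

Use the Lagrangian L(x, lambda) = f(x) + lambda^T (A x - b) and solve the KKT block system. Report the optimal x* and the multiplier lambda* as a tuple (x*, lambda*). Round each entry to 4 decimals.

Form the Lagrangian:
  L(x, lambda) = (1/2) x^T Q x + c^T x + lambda^T (A x - b)
Stationarity (grad_x L = 0): Q x + c + A^T lambda = 0.
Primal feasibility: A x = b.

This gives the KKT block system:
  [ Q   A^T ] [ x     ]   [-c ]
  [ A    0  ] [ lambda ] = [ b ]

Solving the linear system:
  x*      = (1, -2)
  lambda* = (7)
  f(x*)   = 14.5

x* = (1, -2), lambda* = (7)


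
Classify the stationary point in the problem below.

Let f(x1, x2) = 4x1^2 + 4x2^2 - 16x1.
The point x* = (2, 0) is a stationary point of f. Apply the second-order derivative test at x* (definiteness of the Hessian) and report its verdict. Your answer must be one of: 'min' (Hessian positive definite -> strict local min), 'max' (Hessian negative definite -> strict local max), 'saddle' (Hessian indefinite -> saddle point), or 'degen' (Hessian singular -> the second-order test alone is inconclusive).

Compute the Hessian H = grad^2 f:
  H = [[8, 0], [0, 8]]
Verify stationarity: grad f(x*) = H x* + g = (0, 0).
Eigenvalues of H: 8, 8.
Both eigenvalues > 0, so H is positive definite -> x* is a strict local min.

min


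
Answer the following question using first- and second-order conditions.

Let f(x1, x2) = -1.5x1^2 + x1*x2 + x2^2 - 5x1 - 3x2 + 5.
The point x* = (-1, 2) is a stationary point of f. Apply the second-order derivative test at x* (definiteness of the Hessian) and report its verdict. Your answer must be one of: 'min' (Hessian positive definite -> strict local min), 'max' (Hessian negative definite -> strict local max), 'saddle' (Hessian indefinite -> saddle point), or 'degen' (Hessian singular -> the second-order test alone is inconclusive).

Compute the Hessian H = grad^2 f:
  H = [[-3, 1], [1, 2]]
Verify stationarity: grad f(x*) = H x* + g = (0, 0).
Eigenvalues of H: -3.1926, 2.1926.
Eigenvalues have mixed signs, so H is indefinite -> x* is a saddle point.

saddle


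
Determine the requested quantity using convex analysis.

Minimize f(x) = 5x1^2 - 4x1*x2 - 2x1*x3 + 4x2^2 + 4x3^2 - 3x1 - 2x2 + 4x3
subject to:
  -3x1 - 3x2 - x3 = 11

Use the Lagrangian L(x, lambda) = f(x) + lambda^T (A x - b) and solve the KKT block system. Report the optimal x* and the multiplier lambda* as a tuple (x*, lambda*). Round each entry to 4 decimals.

Form the Lagrangian:
  L(x, lambda) = (1/2) x^T Q x + c^T x + lambda^T (A x - b)
Stationarity (grad_x L = 0): Q x + c + A^T lambda = 0.
Primal feasibility: A x = b.

This gives the KKT block system:
  [ Q   A^T ] [ x     ]   [-c ]
  [ A    0  ] [ lambda ] = [ b ]

Solving the linear system:
  x*      = (-1.5558, -1.6859, -1.275)
  lambda* = (-3.0881)
  f(x*)   = 18.454

x* = (-1.5558, -1.6859, -1.275), lambda* = (-3.0881)


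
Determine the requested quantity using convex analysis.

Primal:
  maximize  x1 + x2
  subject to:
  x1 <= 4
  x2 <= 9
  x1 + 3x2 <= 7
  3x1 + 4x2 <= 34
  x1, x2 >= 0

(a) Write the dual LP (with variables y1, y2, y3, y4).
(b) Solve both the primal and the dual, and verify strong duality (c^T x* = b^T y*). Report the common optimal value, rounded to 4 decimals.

The standard primal-dual pair for 'max c^T x s.t. A x <= b, x >= 0' is:
  Dual:  min b^T y  s.t.  A^T y >= c,  y >= 0.

So the dual LP is:
  minimize  4y1 + 9y2 + 7y3 + 34y4
  subject to:
    y1 + y3 + 3y4 >= 1
    y2 + 3y3 + 4y4 >= 1
    y1, y2, y3, y4 >= 0

Solving the primal: x* = (4, 1).
  primal value c^T x* = 5.
Solving the dual: y* = (0.6667, 0, 0.3333, 0).
  dual value b^T y* = 5.
Strong duality: c^T x* = b^T y*. Confirmed.

5


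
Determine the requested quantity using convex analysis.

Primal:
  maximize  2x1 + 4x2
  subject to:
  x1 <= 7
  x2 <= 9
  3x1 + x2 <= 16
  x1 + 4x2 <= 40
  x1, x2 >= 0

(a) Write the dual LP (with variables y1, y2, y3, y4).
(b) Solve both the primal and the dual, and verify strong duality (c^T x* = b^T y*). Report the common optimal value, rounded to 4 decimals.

The standard primal-dual pair for 'max c^T x s.t. A x <= b, x >= 0' is:
  Dual:  min b^T y  s.t.  A^T y >= c,  y >= 0.

So the dual LP is:
  minimize  7y1 + 9y2 + 16y3 + 40y4
  subject to:
    y1 + 3y3 + y4 >= 2
    y2 + y3 + 4y4 >= 4
    y1, y2, y3, y4 >= 0

Solving the primal: x* = (2.3333, 9).
  primal value c^T x* = 40.6667.
Solving the dual: y* = (0, 3.3333, 0.6667, 0).
  dual value b^T y* = 40.6667.
Strong duality: c^T x* = b^T y*. Confirmed.

40.6667


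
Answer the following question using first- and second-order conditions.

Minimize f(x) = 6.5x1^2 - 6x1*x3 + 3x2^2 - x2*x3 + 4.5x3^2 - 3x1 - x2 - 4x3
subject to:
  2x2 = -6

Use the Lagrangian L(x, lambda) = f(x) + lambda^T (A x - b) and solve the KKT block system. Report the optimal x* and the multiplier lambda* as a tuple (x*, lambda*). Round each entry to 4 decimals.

Form the Lagrangian:
  L(x, lambda) = (1/2) x^T Q x + c^T x + lambda^T (A x - b)
Stationarity (grad_x L = 0): Q x + c + A^T lambda = 0.
Primal feasibility: A x = b.

This gives the KKT block system:
  [ Q   A^T ] [ x     ]   [-c ]
  [ A    0  ] [ lambda ] = [ b ]

Solving the linear system:
  x*      = (0.4074, -3, 0.3827)
  lambda* = (9.6914)
  f(x*)   = 29.1975

x* = (0.4074, -3, 0.3827), lambda* = (9.6914)


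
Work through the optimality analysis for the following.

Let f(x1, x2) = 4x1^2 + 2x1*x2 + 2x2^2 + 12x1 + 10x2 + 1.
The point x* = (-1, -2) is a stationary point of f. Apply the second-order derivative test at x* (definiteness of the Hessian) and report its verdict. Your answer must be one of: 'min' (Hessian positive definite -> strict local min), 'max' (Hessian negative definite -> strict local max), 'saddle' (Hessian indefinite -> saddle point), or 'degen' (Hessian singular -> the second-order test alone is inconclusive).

Compute the Hessian H = grad^2 f:
  H = [[8, 2], [2, 4]]
Verify stationarity: grad f(x*) = H x* + g = (0, 0).
Eigenvalues of H: 3.1716, 8.8284.
Both eigenvalues > 0, so H is positive definite -> x* is a strict local min.

min


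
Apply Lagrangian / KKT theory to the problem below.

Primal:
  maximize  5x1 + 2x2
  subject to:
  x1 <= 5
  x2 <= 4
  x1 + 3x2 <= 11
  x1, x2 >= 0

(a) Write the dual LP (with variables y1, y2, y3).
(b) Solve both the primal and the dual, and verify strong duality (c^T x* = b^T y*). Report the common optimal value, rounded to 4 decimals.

The standard primal-dual pair for 'max c^T x s.t. A x <= b, x >= 0' is:
  Dual:  min b^T y  s.t.  A^T y >= c,  y >= 0.

So the dual LP is:
  minimize  5y1 + 4y2 + 11y3
  subject to:
    y1 + y3 >= 5
    y2 + 3y3 >= 2
    y1, y2, y3 >= 0

Solving the primal: x* = (5, 2).
  primal value c^T x* = 29.
Solving the dual: y* = (4.3333, 0, 0.6667).
  dual value b^T y* = 29.
Strong duality: c^T x* = b^T y*. Confirmed.

29


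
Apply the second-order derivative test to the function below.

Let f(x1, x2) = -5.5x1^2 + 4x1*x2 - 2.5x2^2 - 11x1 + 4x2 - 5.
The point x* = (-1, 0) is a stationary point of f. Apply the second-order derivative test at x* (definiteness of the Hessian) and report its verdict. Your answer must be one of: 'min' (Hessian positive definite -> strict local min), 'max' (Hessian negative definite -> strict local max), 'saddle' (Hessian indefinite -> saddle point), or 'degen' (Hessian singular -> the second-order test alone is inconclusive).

Compute the Hessian H = grad^2 f:
  H = [[-11, 4], [4, -5]]
Verify stationarity: grad f(x*) = H x* + g = (0, 0).
Eigenvalues of H: -13, -3.
Both eigenvalues < 0, so H is negative definite -> x* is a strict local max.

max


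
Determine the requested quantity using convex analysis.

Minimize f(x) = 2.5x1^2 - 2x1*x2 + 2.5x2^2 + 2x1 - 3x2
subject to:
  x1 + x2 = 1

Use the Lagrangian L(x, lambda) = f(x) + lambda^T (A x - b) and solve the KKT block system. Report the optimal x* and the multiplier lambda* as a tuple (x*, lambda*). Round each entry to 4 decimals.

Form the Lagrangian:
  L(x, lambda) = (1/2) x^T Q x + c^T x + lambda^T (A x - b)
Stationarity (grad_x L = 0): Q x + c + A^T lambda = 0.
Primal feasibility: A x = b.

This gives the KKT block system:
  [ Q   A^T ] [ x     ]   [-c ]
  [ A    0  ] [ lambda ] = [ b ]

Solving the linear system:
  x*      = (0.1429, 0.8571)
  lambda* = (-1)
  f(x*)   = -0.6429

x* = (0.1429, 0.8571), lambda* = (-1)


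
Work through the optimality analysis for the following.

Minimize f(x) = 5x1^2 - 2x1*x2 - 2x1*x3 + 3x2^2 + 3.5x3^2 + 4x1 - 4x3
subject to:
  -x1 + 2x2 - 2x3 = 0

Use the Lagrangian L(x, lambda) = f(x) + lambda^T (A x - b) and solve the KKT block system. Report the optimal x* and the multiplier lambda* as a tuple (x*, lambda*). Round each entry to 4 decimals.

Form the Lagrangian:
  L(x, lambda) = (1/2) x^T Q x + c^T x + lambda^T (A x - b)
Stationarity (grad_x L = 0): Q x + c + A^T lambda = 0.
Primal feasibility: A x = b.

This gives the KKT block system:
  [ Q   A^T ] [ x     ]   [-c ]
  [ A    0  ] [ lambda ] = [ b ]

Solving the linear system:
  x*      = (-0.3918, 0.0816, 0.2776)
  lambda* = (-0.6367)
  f(x*)   = -1.3388

x* = (-0.3918, 0.0816, 0.2776), lambda* = (-0.6367)


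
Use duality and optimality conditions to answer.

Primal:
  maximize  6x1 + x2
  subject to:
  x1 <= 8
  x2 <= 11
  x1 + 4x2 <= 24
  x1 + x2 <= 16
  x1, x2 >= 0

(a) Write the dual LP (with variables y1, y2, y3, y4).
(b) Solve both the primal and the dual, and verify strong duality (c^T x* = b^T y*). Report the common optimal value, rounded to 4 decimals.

The standard primal-dual pair for 'max c^T x s.t. A x <= b, x >= 0' is:
  Dual:  min b^T y  s.t.  A^T y >= c,  y >= 0.

So the dual LP is:
  minimize  8y1 + 11y2 + 24y3 + 16y4
  subject to:
    y1 + y3 + y4 >= 6
    y2 + 4y3 + y4 >= 1
    y1, y2, y3, y4 >= 0

Solving the primal: x* = (8, 4).
  primal value c^T x* = 52.
Solving the dual: y* = (5.75, 0, 0.25, 0).
  dual value b^T y* = 52.
Strong duality: c^T x* = b^T y*. Confirmed.

52


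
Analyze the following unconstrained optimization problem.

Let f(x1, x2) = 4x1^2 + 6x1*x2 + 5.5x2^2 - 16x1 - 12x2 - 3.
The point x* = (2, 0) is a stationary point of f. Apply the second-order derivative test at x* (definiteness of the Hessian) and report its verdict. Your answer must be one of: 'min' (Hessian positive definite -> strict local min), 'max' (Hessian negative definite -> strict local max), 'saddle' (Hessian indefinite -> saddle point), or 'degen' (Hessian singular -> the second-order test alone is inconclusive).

Compute the Hessian H = grad^2 f:
  H = [[8, 6], [6, 11]]
Verify stationarity: grad f(x*) = H x* + g = (0, 0).
Eigenvalues of H: 3.3153, 15.6847.
Both eigenvalues > 0, so H is positive definite -> x* is a strict local min.

min


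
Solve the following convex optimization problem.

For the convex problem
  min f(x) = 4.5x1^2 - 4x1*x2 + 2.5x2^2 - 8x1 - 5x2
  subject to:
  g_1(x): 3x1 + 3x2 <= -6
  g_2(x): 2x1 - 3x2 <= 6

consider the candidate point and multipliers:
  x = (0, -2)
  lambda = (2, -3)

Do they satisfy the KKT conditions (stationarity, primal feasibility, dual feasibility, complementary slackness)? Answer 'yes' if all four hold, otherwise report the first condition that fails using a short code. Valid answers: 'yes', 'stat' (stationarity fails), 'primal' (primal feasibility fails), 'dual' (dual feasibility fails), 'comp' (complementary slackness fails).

Gradient of f: grad f(x) = Q x + c = (0, -15)
Constraint values g_i(x) = a_i^T x - b_i:
  g_1((0, -2)) = 0
  g_2((0, -2)) = 0
Stationarity residual: grad f(x) + sum_i lambda_i a_i = (0, 0)
  -> stationarity OK
Primal feasibility (all g_i <= 0): OK
Dual feasibility (all lambda_i >= 0): FAILS
Complementary slackness (lambda_i * g_i(x) = 0 for all i): OK

Verdict: the first failing condition is dual_feasibility -> dual.

dual


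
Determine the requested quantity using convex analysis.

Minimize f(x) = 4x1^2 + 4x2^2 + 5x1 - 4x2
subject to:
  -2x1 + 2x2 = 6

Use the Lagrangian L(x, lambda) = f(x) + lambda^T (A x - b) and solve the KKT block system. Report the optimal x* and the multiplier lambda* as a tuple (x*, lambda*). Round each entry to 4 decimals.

Form the Lagrangian:
  L(x, lambda) = (1/2) x^T Q x + c^T x + lambda^T (A x - b)
Stationarity (grad_x L = 0): Q x + c + A^T lambda = 0.
Primal feasibility: A x = b.

This gives the KKT block system:
  [ Q   A^T ] [ x     ]   [-c ]
  [ A    0  ] [ lambda ] = [ b ]

Solving the linear system:
  x*      = (-1.5625, 1.4375)
  lambda* = (-3.75)
  f(x*)   = 4.4688

x* = (-1.5625, 1.4375), lambda* = (-3.75)


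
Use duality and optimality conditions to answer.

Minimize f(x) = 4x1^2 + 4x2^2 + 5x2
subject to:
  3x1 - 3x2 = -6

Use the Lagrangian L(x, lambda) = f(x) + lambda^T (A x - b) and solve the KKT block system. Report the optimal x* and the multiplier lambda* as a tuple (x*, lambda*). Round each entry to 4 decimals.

Form the Lagrangian:
  L(x, lambda) = (1/2) x^T Q x + c^T x + lambda^T (A x - b)
Stationarity (grad_x L = 0): Q x + c + A^T lambda = 0.
Primal feasibility: A x = b.

This gives the KKT block system:
  [ Q   A^T ] [ x     ]   [-c ]
  [ A    0  ] [ lambda ] = [ b ]

Solving the linear system:
  x*      = (-1.3125, 0.6875)
  lambda* = (3.5)
  f(x*)   = 12.2188

x* = (-1.3125, 0.6875), lambda* = (3.5)


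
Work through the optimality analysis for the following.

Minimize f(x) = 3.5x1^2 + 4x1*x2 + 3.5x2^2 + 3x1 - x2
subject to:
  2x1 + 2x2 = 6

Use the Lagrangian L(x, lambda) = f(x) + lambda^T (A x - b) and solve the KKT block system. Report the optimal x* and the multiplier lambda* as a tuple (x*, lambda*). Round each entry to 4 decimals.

Form the Lagrangian:
  L(x, lambda) = (1/2) x^T Q x + c^T x + lambda^T (A x - b)
Stationarity (grad_x L = 0): Q x + c + A^T lambda = 0.
Primal feasibility: A x = b.

This gives the KKT block system:
  [ Q   A^T ] [ x     ]   [-c ]
  [ A    0  ] [ lambda ] = [ b ]

Solving the linear system:
  x*      = (0.8333, 2.1667)
  lambda* = (-8.75)
  f(x*)   = 26.4167

x* = (0.8333, 2.1667), lambda* = (-8.75)


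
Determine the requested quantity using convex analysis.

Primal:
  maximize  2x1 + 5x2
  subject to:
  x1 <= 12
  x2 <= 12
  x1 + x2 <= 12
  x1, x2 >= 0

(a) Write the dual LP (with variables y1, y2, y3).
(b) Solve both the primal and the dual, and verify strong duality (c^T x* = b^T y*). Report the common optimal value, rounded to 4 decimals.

The standard primal-dual pair for 'max c^T x s.t. A x <= b, x >= 0' is:
  Dual:  min b^T y  s.t.  A^T y >= c,  y >= 0.

So the dual LP is:
  minimize  12y1 + 12y2 + 12y3
  subject to:
    y1 + y3 >= 2
    y2 + y3 >= 5
    y1, y2, y3 >= 0

Solving the primal: x* = (0, 12).
  primal value c^T x* = 60.
Solving the dual: y* = (0, 0, 5).
  dual value b^T y* = 60.
Strong duality: c^T x* = b^T y*. Confirmed.

60


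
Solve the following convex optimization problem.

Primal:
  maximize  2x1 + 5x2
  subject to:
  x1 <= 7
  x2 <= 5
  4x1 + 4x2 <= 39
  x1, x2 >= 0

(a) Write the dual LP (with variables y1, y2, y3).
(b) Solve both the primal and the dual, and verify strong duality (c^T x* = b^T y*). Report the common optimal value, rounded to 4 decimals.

The standard primal-dual pair for 'max c^T x s.t. A x <= b, x >= 0' is:
  Dual:  min b^T y  s.t.  A^T y >= c,  y >= 0.

So the dual LP is:
  minimize  7y1 + 5y2 + 39y3
  subject to:
    y1 + 4y3 >= 2
    y2 + 4y3 >= 5
    y1, y2, y3 >= 0

Solving the primal: x* = (4.75, 5).
  primal value c^T x* = 34.5.
Solving the dual: y* = (0, 3, 0.5).
  dual value b^T y* = 34.5.
Strong duality: c^T x* = b^T y*. Confirmed.

34.5


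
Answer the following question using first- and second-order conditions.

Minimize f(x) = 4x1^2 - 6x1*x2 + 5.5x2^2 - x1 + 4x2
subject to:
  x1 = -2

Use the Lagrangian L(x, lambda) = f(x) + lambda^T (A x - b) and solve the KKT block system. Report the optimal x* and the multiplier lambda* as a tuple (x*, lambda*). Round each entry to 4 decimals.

Form the Lagrangian:
  L(x, lambda) = (1/2) x^T Q x + c^T x + lambda^T (A x - b)
Stationarity (grad_x L = 0): Q x + c + A^T lambda = 0.
Primal feasibility: A x = b.

This gives the KKT block system:
  [ Q   A^T ] [ x     ]   [-c ]
  [ A    0  ] [ lambda ] = [ b ]

Solving the linear system:
  x*      = (-2, -1.4545)
  lambda* = (8.2727)
  f(x*)   = 6.3636

x* = (-2, -1.4545), lambda* = (8.2727)


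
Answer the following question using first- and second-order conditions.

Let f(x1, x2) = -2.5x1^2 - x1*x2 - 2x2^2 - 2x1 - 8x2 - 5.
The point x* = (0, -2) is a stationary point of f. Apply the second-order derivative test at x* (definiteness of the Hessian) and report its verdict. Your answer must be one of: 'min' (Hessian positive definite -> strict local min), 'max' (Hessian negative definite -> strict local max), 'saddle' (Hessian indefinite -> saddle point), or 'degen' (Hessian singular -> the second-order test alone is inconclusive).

Compute the Hessian H = grad^2 f:
  H = [[-5, -1], [-1, -4]]
Verify stationarity: grad f(x*) = H x* + g = (0, 0).
Eigenvalues of H: -5.618, -3.382.
Both eigenvalues < 0, so H is negative definite -> x* is a strict local max.

max


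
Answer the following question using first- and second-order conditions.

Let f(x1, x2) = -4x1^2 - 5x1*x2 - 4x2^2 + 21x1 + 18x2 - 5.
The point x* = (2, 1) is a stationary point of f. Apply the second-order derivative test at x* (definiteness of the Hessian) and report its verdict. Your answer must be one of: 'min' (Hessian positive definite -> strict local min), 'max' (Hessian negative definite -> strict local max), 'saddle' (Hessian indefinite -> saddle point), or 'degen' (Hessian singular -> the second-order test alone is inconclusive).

Compute the Hessian H = grad^2 f:
  H = [[-8, -5], [-5, -8]]
Verify stationarity: grad f(x*) = H x* + g = (0, 0).
Eigenvalues of H: -13, -3.
Both eigenvalues < 0, so H is negative definite -> x* is a strict local max.

max


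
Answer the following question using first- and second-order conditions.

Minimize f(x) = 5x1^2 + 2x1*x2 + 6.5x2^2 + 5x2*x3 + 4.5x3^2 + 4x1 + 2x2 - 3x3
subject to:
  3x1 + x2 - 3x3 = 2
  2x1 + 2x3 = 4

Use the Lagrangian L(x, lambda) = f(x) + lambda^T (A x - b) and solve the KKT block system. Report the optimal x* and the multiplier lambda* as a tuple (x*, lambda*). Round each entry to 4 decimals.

Form the Lagrangian:
  L(x, lambda) = (1/2) x^T Q x + c^T x + lambda^T (A x - b)
Stationarity (grad_x L = 0): Q x + c + A^T lambda = 0.
Primal feasibility: A x = b.

This gives the KKT block system:
  [ Q   A^T ] [ x     ]   [-c ]
  [ A    0  ] [ lambda ] = [ b ]

Solving the linear system:
  x*      = (1.3977, -0.3862, 0.6023)
  lambda* = (-2.7859, -4.4235)
  f(x*)   = 13.1386

x* = (1.3977, -0.3862, 0.6023), lambda* = (-2.7859, -4.4235)


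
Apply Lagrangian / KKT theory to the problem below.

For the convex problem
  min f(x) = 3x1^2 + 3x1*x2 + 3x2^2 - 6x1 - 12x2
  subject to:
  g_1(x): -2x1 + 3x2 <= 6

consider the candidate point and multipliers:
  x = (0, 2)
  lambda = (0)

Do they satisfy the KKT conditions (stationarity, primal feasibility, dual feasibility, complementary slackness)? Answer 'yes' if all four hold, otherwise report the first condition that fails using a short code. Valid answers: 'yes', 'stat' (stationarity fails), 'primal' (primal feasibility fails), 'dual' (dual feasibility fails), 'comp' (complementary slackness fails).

Gradient of f: grad f(x) = Q x + c = (0, 0)
Constraint values g_i(x) = a_i^T x - b_i:
  g_1((0, 2)) = 0
Stationarity residual: grad f(x) + sum_i lambda_i a_i = (0, 0)
  -> stationarity OK
Primal feasibility (all g_i <= 0): OK
Dual feasibility (all lambda_i >= 0): OK
Complementary slackness (lambda_i * g_i(x) = 0 for all i): OK

Verdict: yes, KKT holds.

yes


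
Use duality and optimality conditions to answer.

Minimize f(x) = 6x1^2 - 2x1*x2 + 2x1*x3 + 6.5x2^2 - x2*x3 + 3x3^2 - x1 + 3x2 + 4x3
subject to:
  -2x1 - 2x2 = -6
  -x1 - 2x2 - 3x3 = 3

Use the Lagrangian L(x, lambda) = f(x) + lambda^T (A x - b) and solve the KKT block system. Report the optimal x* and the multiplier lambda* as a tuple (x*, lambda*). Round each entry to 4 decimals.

Form the Lagrangian:
  L(x, lambda) = (1/2) x^T Q x + c^T x + lambda^T (A x - b)
Stationarity (grad_x L = 0): Q x + c + A^T lambda = 0.
Primal feasibility: A x = b.

This gives the KKT block system:
  [ Q   A^T ] [ x     ]   [-c ]
  [ A    0  ] [ lambda ] = [ b ]

Solving the linear system:
  x*      = (2.0105, 0.9895, -2.3298)
  lambda* = (9.4018, -2.3158)
  f(x*)   = 27.4982

x* = (2.0105, 0.9895, -2.3298), lambda* = (9.4018, -2.3158)


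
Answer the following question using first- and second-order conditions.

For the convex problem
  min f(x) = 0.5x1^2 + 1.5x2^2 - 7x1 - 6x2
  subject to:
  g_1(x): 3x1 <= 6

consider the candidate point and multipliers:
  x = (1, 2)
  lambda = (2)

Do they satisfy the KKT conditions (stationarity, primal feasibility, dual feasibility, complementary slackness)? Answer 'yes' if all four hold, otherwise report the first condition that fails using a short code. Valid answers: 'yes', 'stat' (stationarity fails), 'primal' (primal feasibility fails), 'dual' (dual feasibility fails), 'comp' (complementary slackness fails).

Gradient of f: grad f(x) = Q x + c = (-6, 0)
Constraint values g_i(x) = a_i^T x - b_i:
  g_1((1, 2)) = -3
Stationarity residual: grad f(x) + sum_i lambda_i a_i = (0, 0)
  -> stationarity OK
Primal feasibility (all g_i <= 0): OK
Dual feasibility (all lambda_i >= 0): OK
Complementary slackness (lambda_i * g_i(x) = 0 for all i): FAILS

Verdict: the first failing condition is complementary_slackness -> comp.

comp


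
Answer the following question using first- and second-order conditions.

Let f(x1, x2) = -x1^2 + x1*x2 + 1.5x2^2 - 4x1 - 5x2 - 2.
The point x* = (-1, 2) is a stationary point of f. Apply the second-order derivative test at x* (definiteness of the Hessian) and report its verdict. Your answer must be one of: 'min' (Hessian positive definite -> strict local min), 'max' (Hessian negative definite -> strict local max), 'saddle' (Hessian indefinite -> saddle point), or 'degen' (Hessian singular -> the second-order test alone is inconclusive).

Compute the Hessian H = grad^2 f:
  H = [[-2, 1], [1, 3]]
Verify stationarity: grad f(x*) = H x* + g = (0, 0).
Eigenvalues of H: -2.1926, 3.1926.
Eigenvalues have mixed signs, so H is indefinite -> x* is a saddle point.

saddle
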